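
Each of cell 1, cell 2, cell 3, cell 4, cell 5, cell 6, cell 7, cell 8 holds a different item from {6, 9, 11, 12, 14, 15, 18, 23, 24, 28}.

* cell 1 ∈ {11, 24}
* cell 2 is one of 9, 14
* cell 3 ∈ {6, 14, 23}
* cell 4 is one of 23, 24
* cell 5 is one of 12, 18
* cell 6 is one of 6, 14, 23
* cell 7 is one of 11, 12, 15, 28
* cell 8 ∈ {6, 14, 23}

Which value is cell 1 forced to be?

The 3 variables cell 3, cell 6, cell 8 are confined to {6, 14, 23}, which locks those values in; drop them from cell 2, cell 4.
cell 2's domain is down to {9}, so cell 2 = 9.
That leaves cell 4 = 24. Eliminate 24 elsewhere: cell 1.
So cell 1 = 11.

11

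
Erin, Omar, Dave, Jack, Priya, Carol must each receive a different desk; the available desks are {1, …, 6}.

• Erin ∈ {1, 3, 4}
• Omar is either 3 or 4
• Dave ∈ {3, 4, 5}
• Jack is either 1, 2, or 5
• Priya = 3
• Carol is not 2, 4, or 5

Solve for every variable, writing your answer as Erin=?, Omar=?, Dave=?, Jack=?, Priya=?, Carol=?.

Erin=1, Omar=4, Dave=5, Jack=2, Priya=3, Carol=6

Priya's domain is down to {3}, so Priya = 3. So Erin, Omar, Dave, Carol can't be 3.
Omar has just one choice, so Omar = 4. Remove 4 from Erin, Dave.
Dave must be 5 (only option left). So Jack can't be 5.
Erin has just one choice, so Erin = 1. Strike 1 from Jack, Carol.
Jack's domain is down to {2}, so Jack = 2.
Carol has just one choice, so Carol = 6.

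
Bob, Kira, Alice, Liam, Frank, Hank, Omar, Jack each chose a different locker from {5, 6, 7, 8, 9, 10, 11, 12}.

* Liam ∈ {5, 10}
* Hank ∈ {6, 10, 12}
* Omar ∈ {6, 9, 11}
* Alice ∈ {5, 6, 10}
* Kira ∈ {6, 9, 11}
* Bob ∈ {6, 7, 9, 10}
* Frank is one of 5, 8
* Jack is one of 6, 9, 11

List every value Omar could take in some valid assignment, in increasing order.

6, 9, 11

Among the 8 variables, 7 fits only Bob (and all 8 values in {5, 6, 7, 8, 9, 10, 11, 12} must be used), so Bob = 7.
The 7 still-open variables together cover exactly {5, 6, 8, 9, 10, 11, 12} — 7 values for 7 variables — and 8 appears only in Frank's list, so Frank = 8.
The 6 still-open variables together cover exactly {5, 6, 9, 10, 11, 12} — 6 values for 6 variables — and 12 appears only in Hank's list, so Hank = 12.
Kira, Omar, Jack between them cover only {6, 9, 11} — a naked triple. Remove those values from Alice.
No further eliminations apply; Omar can still be any of 6, 9, 11.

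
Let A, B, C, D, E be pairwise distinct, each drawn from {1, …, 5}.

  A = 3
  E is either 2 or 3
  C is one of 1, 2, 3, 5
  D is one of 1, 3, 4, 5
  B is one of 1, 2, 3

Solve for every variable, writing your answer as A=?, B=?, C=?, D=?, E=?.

A must be 3 (only option left). Eliminate 3 elsewhere: B, C, D, E.
E has just one choice, so E = 2. Strike 2 from B, C.
That leaves B = 1. Remove 1 from C, D.
C must be 5 (only option left). Eliminate 5 elsewhere: D.
D must be 4 (only option left).

A=3, B=1, C=5, D=4, E=2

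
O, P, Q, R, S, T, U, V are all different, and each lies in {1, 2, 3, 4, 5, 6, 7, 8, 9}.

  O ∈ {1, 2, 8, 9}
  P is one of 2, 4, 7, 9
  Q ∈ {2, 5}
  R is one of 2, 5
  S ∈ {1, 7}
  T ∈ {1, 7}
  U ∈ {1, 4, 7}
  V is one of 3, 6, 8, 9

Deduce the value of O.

Q and R between them cover only {2, 5} — a naked pair. Remove those values from O, P.
S and T share exactly the 2 values {1, 7}; by pigeonhole those values go to them, so strike 1, 7 from O, P, U.
U's domain is down to {4}, so U = 4. Remove 4 from P.
That leaves P = 9. Remove 9 from O, V.
So O = 8.

8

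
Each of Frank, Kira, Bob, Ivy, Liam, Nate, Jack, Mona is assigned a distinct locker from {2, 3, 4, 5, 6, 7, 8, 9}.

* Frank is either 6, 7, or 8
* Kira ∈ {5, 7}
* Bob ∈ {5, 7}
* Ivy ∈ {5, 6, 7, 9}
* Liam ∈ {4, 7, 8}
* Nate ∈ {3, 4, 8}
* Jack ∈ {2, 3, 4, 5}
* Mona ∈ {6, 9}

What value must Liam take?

The 8 variables draw from only 8 values {2, 3, 4, 5, 6, 7, 8, 9}, so each is used; only Jack can be 2, hence Jack = 2.
The 7 still-open variables draw from only 7 values {3, 4, 5, 6, 7, 8, 9}, so each is used; only Nate can be 3, hence Nate = 3.
The 6 still-open variables together cover exactly {4, 5, 6, 7, 8, 9} — 6 values for 6 variables — and 4 appears only in Liam's list, so Liam = 4.

4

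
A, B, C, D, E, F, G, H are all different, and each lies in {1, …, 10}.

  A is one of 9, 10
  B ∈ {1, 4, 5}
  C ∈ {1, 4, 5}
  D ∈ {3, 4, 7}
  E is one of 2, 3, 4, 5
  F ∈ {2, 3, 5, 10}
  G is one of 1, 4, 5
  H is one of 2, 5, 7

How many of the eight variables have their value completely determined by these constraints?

2

The 8 variables draw from only 8 values {1, 2, 3, 4, 5, 7, 9, 10}, so each is used; only A can be 9, hence A = 9.
The 7 still-open variables together cover exactly {1, 2, 3, 4, 5, 7, 10} — 7 values for 7 variables — and 10 appears only in F's list, so F = 10.
B, C, G between them cover only {1, 4, 5} — a naked triple. Remove those values from D, E, H.
Determined: A=9, F=10. The other variables each still have more than one consistent value. That makes 2.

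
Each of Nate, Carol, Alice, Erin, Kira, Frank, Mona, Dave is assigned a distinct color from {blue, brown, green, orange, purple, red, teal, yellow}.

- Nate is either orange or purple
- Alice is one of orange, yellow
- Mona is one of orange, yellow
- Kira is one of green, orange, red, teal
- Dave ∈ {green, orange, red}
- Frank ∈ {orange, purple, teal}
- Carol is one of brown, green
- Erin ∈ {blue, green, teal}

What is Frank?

teal

The 8 variables draw from only 8 values {blue, brown, green, orange, purple, red, teal, yellow}, so each is used; only Erin can be blue, hence Erin = blue.
The 7 still-open variables draw from only 7 values {brown, green, orange, purple, red, teal, yellow}, so each is used; only Carol can be brown, hence Carol = brown.
The 2 variables Alice and Mona are confined to {orange, yellow}, which locks those values in; drop them from Nate, Kira, Frank, Dave.
That leaves Nate = purple. Eliminate purple elsewhere: Frank.
So Frank = teal.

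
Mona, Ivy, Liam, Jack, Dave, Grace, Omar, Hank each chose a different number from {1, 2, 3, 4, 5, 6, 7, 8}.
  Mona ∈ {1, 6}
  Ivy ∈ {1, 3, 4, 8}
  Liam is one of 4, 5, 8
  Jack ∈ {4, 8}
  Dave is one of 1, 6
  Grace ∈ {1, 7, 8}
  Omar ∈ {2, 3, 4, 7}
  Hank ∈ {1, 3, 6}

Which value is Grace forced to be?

7

The 8 variables draw from only 8 values {1, 2, 3, 4, 5, 6, 7, 8}, so each is used; only Omar can be 2, hence Omar = 2.
The 7 still-open variables together cover exactly {1, 3, 4, 5, 6, 7, 8} — 7 values for 7 variables — and 5 appears only in Liam's list, so Liam = 5.
The 6 still-open variables together cover exactly {1, 3, 4, 6, 7, 8} — 6 values for 6 variables — and 7 appears only in Grace's list, so Grace = 7.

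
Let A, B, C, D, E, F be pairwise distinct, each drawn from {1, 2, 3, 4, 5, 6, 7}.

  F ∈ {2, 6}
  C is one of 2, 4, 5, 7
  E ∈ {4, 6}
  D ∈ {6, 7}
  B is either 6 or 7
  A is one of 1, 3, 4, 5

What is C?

B and D between them cover only {6, 7} — a naked pair. Remove those values from C, E, F.
E must be 4 (only option left). So A, C can't be 4.
F has just one choice, so F = 2. Remove 2 from C.
So C = 5.

5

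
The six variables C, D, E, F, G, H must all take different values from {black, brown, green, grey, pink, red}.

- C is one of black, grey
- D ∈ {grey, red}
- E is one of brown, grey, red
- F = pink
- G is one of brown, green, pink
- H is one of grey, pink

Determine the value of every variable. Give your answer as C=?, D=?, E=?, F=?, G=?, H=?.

C=black, D=red, E=brown, F=pink, G=green, H=grey

F must be pink (only option left). So G, H can't be pink.
H has just one choice, so H = grey. Strike grey from C, D, E.
C must be black (only option left).
D must be red (only option left). Eliminate red elsewhere: E.
That leaves E = brown. So G can't be brown.
G must be green (only option left).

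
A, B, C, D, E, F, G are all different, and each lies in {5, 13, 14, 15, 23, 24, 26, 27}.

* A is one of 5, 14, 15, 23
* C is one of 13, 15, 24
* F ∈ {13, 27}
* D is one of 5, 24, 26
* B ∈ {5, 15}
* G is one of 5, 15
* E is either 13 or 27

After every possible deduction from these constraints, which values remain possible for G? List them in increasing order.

B and G between them cover only {5, 15} — a naked pair. Remove those values from A, C, D.
E and F share exactly the 2 values {13, 27}; by pigeonhole those values go to them, so strike 13, 27 from C.
C has just one choice, so C = 24. Eliminate 24 elsewhere: D.
D's domain is down to {26}, so D = 26.
No further eliminations apply; G can still be any of 5, 15.

5, 15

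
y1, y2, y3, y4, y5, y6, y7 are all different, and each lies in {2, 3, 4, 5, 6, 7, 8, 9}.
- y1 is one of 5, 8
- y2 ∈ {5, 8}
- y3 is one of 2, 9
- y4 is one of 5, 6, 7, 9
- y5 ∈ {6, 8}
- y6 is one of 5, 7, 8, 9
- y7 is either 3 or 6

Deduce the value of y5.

Among the 7 variables, 2 fits only y3 (and all 7 values in {2, 3, 5, 6, 7, 8, 9} must be used), so y3 = 2.
The 6 still-open variables draw from only 6 values {3, 5, 6, 7, 8, 9}, so each is used; only y7 can be 3, hence y7 = 3.
y1 and y2 between them cover only {5, 8} — a naked pair. Remove those values from y4, y5, y6.
So y5 = 6.

6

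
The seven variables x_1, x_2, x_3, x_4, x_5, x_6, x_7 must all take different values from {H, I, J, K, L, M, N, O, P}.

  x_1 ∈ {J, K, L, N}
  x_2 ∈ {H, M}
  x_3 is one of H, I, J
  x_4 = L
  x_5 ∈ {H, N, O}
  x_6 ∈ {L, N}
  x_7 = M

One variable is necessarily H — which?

x_4 must be L (only option left). Strike L from x_1, x_6.
x_6 has just one choice, so x_6 = N. So x_1, x_5 can't be N.
x_7 has just one choice, so x_7 = M. Strike M from x_2.
So H goes to x_2.

x_2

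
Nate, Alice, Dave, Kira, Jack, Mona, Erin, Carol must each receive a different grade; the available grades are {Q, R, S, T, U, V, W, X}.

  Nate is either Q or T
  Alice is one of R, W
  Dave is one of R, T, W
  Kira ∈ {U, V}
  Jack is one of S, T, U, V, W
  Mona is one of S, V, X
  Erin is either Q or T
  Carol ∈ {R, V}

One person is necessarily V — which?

Carol

Among the 8 variables, X fits only Mona (and all 8 values in {Q, R, S, T, U, V, W, X} must be used), so Mona = X.
Among the 7 still-open variables, S fits only Jack (and all 7 values in {Q, R, S, T, U, V, W} must be used), so Jack = S.
The 6 still-open variables together cover exactly {Q, R, T, U, V, W} — 6 values for 6 variables — and U appears only in Kira's list, so Kira = U.
The 5 still-open variables draw from only 5 values {Q, R, T, V, W}, so each is used; only Carol can be V, hence Carol = V.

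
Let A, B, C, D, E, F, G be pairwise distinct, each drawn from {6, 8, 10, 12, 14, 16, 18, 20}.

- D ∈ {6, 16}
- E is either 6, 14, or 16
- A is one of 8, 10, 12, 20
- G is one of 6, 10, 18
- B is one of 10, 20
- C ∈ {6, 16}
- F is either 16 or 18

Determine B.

The 2 variables C and D are confined to {6, 16}, which locks those values in; drop them from E, F, G.
E has just one choice, so E = 14.
F's domain is down to {18}, so F = 18. So G can't be 18.
G has just one choice, so G = 10. Eliminate 10 elsewhere: A, B.
So B = 20.

20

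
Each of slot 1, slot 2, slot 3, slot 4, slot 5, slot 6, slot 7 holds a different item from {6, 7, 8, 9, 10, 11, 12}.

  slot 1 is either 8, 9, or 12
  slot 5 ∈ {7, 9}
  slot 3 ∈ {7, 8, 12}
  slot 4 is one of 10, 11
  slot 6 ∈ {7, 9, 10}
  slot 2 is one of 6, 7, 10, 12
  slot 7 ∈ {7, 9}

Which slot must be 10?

slot 6

The 7 variables together cover exactly {6, 7, 8, 9, 10, 11, 12} — 7 values for 7 variables — and 6 appears only in slot 2's list, so slot 2 = 6.
The 6 still-open variables draw from only 6 values {7, 8, 9, 10, 11, 12}, so each is used; only slot 4 can be 11, hence slot 4 = 11.
The 5 still-open variables together cover exactly {7, 8, 9, 10, 12} — 5 values for 5 variables — and 10 appears only in slot 6's list, so slot 6 = 10.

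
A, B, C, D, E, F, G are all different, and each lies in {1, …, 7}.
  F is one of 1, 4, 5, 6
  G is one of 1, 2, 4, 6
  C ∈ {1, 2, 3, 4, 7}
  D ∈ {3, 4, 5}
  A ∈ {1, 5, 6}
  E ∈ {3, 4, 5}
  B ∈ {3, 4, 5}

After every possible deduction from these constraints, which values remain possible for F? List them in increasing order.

1, 6

Among the 7 variables, 7 fits only C (and all 7 values in {1, 2, 3, 4, 5, 6, 7} must be used), so C = 7.
Among the 6 still-open variables, 2 fits only G (and all 6 values in {1, 2, 3, 4, 5, 6} must be used), so G = 2.
B, D, E share exactly the 3 values {3, 4, 5}; by pigeonhole those values go to them, so strike 3, 4, 5 from A, F.
No further eliminations apply; F can still be any of 1, 6.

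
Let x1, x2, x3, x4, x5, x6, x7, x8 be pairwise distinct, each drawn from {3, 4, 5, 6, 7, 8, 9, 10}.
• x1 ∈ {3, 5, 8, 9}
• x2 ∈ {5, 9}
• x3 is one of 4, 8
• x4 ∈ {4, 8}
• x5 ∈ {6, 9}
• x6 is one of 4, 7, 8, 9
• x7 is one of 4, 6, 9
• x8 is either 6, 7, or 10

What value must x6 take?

7

Among the 8 variables, 3 fits only x1 (and all 8 values in {3, 4, 5, 6, 7, 8, 9, 10} must be used), so x1 = 3.
Among the 7 still-open variables, 5 fits only x2 (and all 7 values in {4, 5, 6, 7, 8, 9, 10} must be used), so x2 = 5.
The 6 still-open variables together cover exactly {4, 6, 7, 8, 9, 10} — 6 values for 6 variables — and 10 appears only in x8's list, so x8 = 10.
The 5 still-open variables together cover exactly {4, 6, 7, 8, 9} — 5 values for 5 variables — and 7 appears only in x6's list, so x6 = 7.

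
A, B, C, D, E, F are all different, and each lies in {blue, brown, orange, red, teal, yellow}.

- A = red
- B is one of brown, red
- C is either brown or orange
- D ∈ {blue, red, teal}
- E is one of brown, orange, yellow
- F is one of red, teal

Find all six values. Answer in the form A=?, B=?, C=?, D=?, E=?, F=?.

A=red, B=brown, C=orange, D=blue, E=yellow, F=teal

A's domain is down to {red}, so A = red. Eliminate red elsewhere: B, D, F.
B must be brown (only option left). Strike brown from C, E.
That leaves C = orange. Remove orange from E.
E has just one choice, so E = yellow.
F's domain is down to {teal}, so F = teal. So D can't be teal.
D must be blue (only option left).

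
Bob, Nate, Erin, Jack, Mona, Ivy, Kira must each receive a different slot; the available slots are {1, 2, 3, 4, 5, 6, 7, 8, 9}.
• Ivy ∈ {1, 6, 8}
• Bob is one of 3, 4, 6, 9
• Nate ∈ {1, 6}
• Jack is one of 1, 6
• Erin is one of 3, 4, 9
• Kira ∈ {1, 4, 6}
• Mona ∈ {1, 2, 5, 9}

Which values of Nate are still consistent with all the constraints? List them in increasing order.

1, 6

The 2 variables Nate and Jack are confined to {1, 6}, which locks those values in; drop them from Bob, Mona, Ivy, Kira.
Ivy has just one choice, so Ivy = 8.
That leaves Kira = 4. Strike 4 from Bob, Erin.
Bob and Erin share exactly the 2 values {3, 9}; by pigeonhole those values go to them, so strike 3, 9 from Mona.
No further eliminations apply; Nate can still be any of 1, 6.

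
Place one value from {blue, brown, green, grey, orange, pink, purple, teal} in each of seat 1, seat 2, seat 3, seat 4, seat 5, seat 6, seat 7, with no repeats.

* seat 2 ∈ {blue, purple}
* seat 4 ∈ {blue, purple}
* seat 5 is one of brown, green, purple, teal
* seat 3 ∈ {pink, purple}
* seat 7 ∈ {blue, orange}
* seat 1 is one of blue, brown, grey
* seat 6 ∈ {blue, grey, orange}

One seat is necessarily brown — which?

seat 1

seat 2 and seat 4 between them cover only {blue, purple} — a naked pair. Remove those values from seat 1, seat 3, seat 5, seat 6, seat 7.
seat 3's domain is down to {pink}, so seat 3 = pink.
seat 7 must be orange (only option left). Remove orange from seat 6.
seat 6 must be grey (only option left). Eliminate grey elsewhere: seat 1.
So brown goes to seat 1.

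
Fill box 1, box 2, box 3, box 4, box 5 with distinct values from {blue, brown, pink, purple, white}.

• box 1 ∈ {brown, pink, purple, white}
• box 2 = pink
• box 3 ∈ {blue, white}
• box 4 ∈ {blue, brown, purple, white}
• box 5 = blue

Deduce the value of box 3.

white

box 2 has just one choice, so box 2 = pink. Strike pink from box 1.
That leaves box 5 = blue. Eliminate blue elsewhere: box 3, box 4.
So box 3 = white.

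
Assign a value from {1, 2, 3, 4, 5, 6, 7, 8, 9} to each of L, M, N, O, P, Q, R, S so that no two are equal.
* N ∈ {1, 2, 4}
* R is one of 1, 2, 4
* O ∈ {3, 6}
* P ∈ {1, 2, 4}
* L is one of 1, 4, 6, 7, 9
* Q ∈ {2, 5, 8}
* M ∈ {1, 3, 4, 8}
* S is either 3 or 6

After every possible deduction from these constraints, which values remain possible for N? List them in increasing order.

1, 2, 4

O and S between them cover only {3, 6} — a naked pair. Remove those values from L, M.
N, P, R share exactly the 3 values {1, 2, 4}; by pigeonhole those values go to them, so strike 1, 2, 4 from L, M, Q.
M must be 8 (only option left). Eliminate 8 elsewhere: Q.
Q must be 5 (only option left).
No further eliminations apply; N can still be any of 1, 2, 4.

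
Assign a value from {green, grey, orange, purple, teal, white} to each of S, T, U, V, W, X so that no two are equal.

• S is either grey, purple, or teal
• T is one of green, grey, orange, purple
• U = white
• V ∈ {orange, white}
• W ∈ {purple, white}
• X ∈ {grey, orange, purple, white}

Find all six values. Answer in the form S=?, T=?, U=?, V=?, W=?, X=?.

U's domain is down to {white}, so U = white. Strike white from V, W, X.
That leaves V = orange. Remove orange from T, X.
W must be purple (only option left). Remove purple from S, T, X.
X's domain is down to {grey}, so X = grey. Strike grey from S, T.
S has just one choice, so S = teal.
T's domain is down to {green}, so T = green.

S=teal, T=green, U=white, V=orange, W=purple, X=grey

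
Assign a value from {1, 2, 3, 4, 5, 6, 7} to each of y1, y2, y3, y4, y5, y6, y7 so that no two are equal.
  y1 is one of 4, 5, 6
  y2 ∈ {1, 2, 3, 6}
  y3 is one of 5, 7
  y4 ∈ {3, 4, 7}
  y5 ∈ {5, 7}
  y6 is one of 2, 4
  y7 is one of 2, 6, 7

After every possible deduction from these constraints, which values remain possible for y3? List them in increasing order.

5, 7

The 7 variables together cover exactly {1, 2, 3, 4, 5, 6, 7} — 7 values for 7 variables — and 1 appears only in y2's list, so y2 = 1.
The 6 still-open variables draw from only 6 values {2, 3, 4, 5, 6, 7}, so each is used; only y4 can be 3, hence y4 = 3.
The 2 variables y3 and y5 are confined to {5, 7}, which locks those values in; drop them from y1, y7.
No further eliminations apply; y3 can still be any of 5, 7.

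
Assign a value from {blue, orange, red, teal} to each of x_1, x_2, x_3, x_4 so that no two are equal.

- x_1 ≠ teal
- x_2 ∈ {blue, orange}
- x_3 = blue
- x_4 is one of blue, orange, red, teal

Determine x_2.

x_3 has just one choice, so x_3 = blue. Strike blue from x_1, x_2, x_4.
So x_2 = orange.

orange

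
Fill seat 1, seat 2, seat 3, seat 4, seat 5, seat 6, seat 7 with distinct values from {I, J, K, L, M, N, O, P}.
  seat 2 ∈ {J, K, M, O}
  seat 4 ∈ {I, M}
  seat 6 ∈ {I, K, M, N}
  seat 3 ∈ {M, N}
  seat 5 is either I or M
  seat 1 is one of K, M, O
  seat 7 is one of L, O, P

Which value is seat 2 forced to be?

J

seat 4 and seat 5 between them cover only {I, M} — a naked pair. Remove those values from seat 1, seat 2, seat 3, seat 6.
seat 3 must be N (only option left). Eliminate N elsewhere: seat 6.
seat 6 must be K (only option left). Strike K from seat 1, seat 2.
seat 1 has just one choice, so seat 1 = O. Strike O from seat 2, seat 7.
So seat 2 = J.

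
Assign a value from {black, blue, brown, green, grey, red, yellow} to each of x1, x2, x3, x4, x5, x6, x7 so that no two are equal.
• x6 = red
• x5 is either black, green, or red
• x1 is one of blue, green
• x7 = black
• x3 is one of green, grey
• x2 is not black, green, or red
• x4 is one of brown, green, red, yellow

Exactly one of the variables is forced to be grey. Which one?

x3

x6's domain is down to {red}, so x6 = red. Strike red from x4, x5.
x7's domain is down to {black}, so x7 = black. So x5 can't be black.
x5's domain is down to {green}, so x5 = green. Eliminate green elsewhere: x1, x3, x4.
So grey goes to x3.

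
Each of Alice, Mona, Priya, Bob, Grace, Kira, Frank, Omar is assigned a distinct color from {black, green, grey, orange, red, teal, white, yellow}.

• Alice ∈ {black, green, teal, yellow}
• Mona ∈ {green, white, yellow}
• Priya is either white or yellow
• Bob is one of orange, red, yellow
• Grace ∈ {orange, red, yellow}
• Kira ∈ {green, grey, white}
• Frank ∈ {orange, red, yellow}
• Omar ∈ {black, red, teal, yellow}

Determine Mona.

The 8 variables together cover exactly {black, green, grey, orange, red, teal, white, yellow} — 8 values for 8 variables — and grey appears only in Kira's list, so Kira = grey.
Bob, Grace, Frank share exactly the 3 values {orange, red, yellow}; by pigeonhole those values go to them, so strike orange, red, yellow from Alice, Mona, Priya, Omar.
Priya must be white (only option left). Eliminate white elsewhere: Mona.
So Mona = green.

green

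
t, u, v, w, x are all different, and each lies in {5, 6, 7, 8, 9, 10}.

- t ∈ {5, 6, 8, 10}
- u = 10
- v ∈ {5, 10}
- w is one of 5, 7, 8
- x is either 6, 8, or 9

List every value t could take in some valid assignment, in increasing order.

u must be 10 (only option left). Eliminate 10 elsewhere: t, v.
v must be 5 (only option left). Eliminate 5 elsewhere: t, w.
No further eliminations apply; t can still be any of 6, 8.

6, 8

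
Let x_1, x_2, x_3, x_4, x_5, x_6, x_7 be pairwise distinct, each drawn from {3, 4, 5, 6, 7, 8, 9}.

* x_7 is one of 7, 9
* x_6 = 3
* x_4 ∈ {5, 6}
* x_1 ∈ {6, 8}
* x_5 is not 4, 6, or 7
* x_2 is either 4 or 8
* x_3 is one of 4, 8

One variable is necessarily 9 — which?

x_6's domain is down to {3}, so x_6 = 3. Remove 3 from x_5.
The 6 still-open variables together cover exactly {4, 5, 6, 7, 8, 9} — 6 values for 6 variables — and 7 appears only in x_7's list, so x_7 = 7.
Among the 5 still-open variables, 9 fits only x_5 (and all 5 values in {4, 5, 6, 8, 9} must be used), so x_5 = 9.

x_5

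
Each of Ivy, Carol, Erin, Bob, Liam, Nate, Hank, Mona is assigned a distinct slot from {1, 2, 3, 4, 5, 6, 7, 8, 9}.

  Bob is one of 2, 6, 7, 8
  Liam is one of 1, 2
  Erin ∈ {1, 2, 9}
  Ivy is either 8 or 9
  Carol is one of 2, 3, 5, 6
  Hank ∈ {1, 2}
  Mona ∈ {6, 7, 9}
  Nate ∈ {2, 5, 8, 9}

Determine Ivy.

Among the 8 variables, 3 fits only Carol (and all 8 values in {1, 2, 3, 5, 6, 7, 8, 9} must be used), so Carol = 3.
The 7 still-open variables together cover exactly {1, 2, 5, 6, 7, 8, 9} — 7 values for 7 variables — and 5 appears only in Nate's list, so Nate = 5.
The 2 variables Liam and Hank are confined to {1, 2}, which locks those values in; drop them from Erin, Bob.
Erin must be 9 (only option left). Eliminate 9 elsewhere: Ivy, Mona.
So Ivy = 8.

8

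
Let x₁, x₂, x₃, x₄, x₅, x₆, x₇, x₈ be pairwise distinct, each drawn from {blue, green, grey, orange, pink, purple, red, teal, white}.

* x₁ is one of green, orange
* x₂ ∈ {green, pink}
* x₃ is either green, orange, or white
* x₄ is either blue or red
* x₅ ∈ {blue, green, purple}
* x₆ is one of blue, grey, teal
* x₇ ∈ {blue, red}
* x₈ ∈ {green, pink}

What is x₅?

purple

The 2 variables x₂ and x₈ are confined to {green, pink}, which locks those values in; drop them from x₁, x₃, x₅.
That leaves x₁ = orange. So x₃ can't be orange.
x₃ must be white (only option left).
x₄ and x₇ share exactly the 2 values {blue, red}; by pigeonhole those values go to them, so strike blue, red from x₅, x₆.
So x₅ = purple.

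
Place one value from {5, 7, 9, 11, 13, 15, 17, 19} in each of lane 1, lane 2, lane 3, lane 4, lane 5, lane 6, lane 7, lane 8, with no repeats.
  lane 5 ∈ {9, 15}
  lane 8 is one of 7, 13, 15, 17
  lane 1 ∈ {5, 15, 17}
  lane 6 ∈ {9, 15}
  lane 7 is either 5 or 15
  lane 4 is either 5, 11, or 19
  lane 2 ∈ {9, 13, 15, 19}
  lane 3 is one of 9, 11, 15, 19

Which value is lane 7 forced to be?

Among the 8 variables, 7 fits only lane 8 (and all 8 values in {5, 7, 9, 11, 13, 15, 17, 19} must be used), so lane 8 = 7.
The 7 still-open variables draw from only 7 values {5, 9, 11, 13, 15, 17, 19}, so each is used; only lane 2 can be 13, hence lane 2 = 13.
Among the 6 still-open variables, 17 fits only lane 1 (and all 6 values in {5, 9, 11, 15, 17, 19} must be used), so lane 1 = 17.
lane 5 and lane 6 share exactly the 2 values {9, 15}; by pigeonhole those values go to them, so strike 9, 15 from lane 3, lane 7.
So lane 7 = 5.

5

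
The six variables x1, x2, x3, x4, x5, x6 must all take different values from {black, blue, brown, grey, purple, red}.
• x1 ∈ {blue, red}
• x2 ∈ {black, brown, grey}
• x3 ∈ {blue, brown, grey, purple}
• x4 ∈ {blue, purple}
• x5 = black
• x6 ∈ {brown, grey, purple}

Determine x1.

x5 has just one choice, so x5 = black. Strike black from x2.
Among the 5 still-open variables, red fits only x1 (and all 5 values in {blue, brown, grey, purple, red} must be used), so x1 = red.

red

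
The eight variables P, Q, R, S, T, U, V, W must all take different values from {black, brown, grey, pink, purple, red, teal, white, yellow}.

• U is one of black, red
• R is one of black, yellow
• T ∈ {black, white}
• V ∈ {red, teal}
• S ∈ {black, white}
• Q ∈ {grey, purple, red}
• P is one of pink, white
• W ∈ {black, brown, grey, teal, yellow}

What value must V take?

S and T between them cover only {black, white} — a naked pair. Remove those values from P, R, U, W.
P must be pink (only option left).
R has just one choice, so R = yellow. Remove yellow from W.
U has just one choice, so U = red. Remove red from Q, V.
So V = teal.

teal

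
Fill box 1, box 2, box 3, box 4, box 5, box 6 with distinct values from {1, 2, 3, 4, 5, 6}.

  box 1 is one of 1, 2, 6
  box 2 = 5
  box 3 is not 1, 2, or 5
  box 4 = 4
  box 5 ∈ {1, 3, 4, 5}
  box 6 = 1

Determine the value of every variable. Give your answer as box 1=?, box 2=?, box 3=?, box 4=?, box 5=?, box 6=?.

box 1=2, box 2=5, box 3=6, box 4=4, box 5=3, box 6=1

box 2 must be 5 (only option left). Eliminate 5 elsewhere: box 5.
That leaves box 4 = 4. Eliminate 4 elsewhere: box 3, box 5.
That leaves box 6 = 1. Remove 1 from box 1, box 5.
box 5 must be 3 (only option left). Remove 3 from box 3.
That leaves box 3 = 6. Eliminate 6 elsewhere: box 1.
box 1 has just one choice, so box 1 = 2.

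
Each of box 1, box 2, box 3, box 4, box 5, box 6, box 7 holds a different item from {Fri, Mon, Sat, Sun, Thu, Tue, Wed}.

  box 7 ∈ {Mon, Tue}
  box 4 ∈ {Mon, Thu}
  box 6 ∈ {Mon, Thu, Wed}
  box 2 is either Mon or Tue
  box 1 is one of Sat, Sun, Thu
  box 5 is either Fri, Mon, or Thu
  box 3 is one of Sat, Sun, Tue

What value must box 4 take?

Thu

The 7 variables together cover exactly {Fri, Mon, Sat, Sun, Thu, Tue, Wed} — 7 values for 7 variables — and Fri appears only in box 5's list, so box 5 = Fri.
Among the 6 still-open variables, Wed fits only box 6 (and all 6 values in {Mon, Sat, Sun, Thu, Tue, Wed} must be used), so box 6 = Wed.
box 2 and box 7 between them cover only {Mon, Tue} — a naked pair. Remove those values from box 3, box 4.
So box 4 = Thu.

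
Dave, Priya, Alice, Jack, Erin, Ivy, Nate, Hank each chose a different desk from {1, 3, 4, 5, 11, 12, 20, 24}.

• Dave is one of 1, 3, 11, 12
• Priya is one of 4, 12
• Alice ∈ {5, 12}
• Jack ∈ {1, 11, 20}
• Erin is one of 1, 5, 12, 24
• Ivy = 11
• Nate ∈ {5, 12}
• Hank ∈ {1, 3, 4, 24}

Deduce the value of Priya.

4

Ivy has just one choice, so Ivy = 11. So Dave, Jack can't be 11.
Among the 7 still-open variables, 20 fits only Jack (and all 7 values in {1, 3, 4, 5, 12, 20, 24} must be used), so Jack = 20.
Alice and Nate share exactly the 2 values {5, 12}; by pigeonhole those values go to them, so strike 5, 12 from Dave, Priya, Erin.
So Priya = 4.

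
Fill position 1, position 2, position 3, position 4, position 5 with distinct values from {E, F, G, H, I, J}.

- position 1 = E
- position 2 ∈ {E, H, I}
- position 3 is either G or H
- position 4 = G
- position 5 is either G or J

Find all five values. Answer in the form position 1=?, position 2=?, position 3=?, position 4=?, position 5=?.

position 1's domain is down to {E}, so position 1 = E. Eliminate E elsewhere: position 2.
position 4 must be G (only option left). Remove G from position 3, position 5.
position 5's domain is down to {J}, so position 5 = J.
That leaves position 3 = H. Eliminate H elsewhere: position 2.
That leaves position 2 = I.

position 1=E, position 2=I, position 3=H, position 4=G, position 5=J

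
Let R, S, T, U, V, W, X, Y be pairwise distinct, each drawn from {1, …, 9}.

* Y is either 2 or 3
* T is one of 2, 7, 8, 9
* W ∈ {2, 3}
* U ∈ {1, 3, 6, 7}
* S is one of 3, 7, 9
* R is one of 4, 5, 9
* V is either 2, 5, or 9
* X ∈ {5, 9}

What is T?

The 2 variables W and Y are confined to {2, 3}, which locks those values in; drop them from S, T, U, V.
V and X between them cover only {5, 9} — a naked pair. Remove those values from R, S, T.
R has just one choice, so R = 4.
S's domain is down to {7}, so S = 7. So T, U can't be 7.
So T = 8.

8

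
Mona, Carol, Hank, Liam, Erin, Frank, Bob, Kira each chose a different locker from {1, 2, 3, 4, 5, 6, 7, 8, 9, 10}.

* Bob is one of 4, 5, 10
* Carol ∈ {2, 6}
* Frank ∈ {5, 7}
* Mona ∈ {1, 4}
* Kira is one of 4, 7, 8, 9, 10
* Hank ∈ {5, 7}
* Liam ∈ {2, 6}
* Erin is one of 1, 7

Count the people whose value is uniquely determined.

3

Hank and Frank share exactly the 2 values {5, 7}; by pigeonhole those values go to them, so strike 5, 7 from Erin, Bob, Kira.
Erin's domain is down to {1}, so Erin = 1. Strike 1 from Mona.
Mona must be 4 (only option left). Remove 4 from Bob, Kira.
Bob must be 10 (only option left). Eliminate 10 elsewhere: Kira.
Determined: Mona=4, Erin=1, Bob=10. The other people each still have more than one consistent value. That makes 3.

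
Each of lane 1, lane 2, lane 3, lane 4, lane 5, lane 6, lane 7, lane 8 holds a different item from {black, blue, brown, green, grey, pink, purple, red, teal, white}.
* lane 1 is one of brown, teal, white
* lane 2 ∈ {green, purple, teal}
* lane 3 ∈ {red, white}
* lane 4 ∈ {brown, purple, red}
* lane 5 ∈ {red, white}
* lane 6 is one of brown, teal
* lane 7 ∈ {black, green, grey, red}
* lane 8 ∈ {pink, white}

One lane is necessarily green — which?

The 2 variables lane 3 and lane 5 are confined to {red, white}, which locks those values in; drop them from lane 1, lane 4, lane 7, lane 8.
That leaves lane 8 = pink.
lane 1 and lane 6 share exactly the 2 values {brown, teal}; by pigeonhole those values go to them, so strike brown, teal from lane 2, lane 4.
That leaves lane 4 = purple. Remove purple from lane 2.
So green goes to lane 2.

lane 2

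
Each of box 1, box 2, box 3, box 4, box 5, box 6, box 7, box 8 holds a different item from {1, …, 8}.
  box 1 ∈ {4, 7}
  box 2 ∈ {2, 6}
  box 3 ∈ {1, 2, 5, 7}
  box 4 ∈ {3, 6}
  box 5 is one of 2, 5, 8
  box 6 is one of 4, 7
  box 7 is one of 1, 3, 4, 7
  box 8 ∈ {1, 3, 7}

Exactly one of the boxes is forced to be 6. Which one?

The 8 variables draw from only 8 values {1, 2, 3, 4, 5, 6, 7, 8}, so each is used; only box 5 can be 8, hence box 5 = 8.
The 7 still-open variables draw from only 7 values {1, 2, 3, 4, 5, 6, 7}, so each is used; only box 3 can be 5, hence box 3 = 5.
The 6 still-open variables draw from only 6 values {1, 2, 3, 4, 6, 7}, so each is used; only box 2 can be 2, hence box 2 = 2.
The 5 still-open variables together cover exactly {1, 3, 4, 6, 7} — 5 values for 5 variables — and 6 appears only in box 4's list, so box 4 = 6.

box 4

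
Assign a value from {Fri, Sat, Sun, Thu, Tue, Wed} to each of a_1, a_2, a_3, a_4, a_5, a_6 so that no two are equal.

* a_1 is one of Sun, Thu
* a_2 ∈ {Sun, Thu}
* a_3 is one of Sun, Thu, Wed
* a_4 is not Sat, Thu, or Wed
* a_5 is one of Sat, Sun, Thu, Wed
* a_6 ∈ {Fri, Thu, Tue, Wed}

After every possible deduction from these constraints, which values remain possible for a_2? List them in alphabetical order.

The 6 variables together cover exactly {Fri, Sat, Sun, Thu, Tue, Wed} — 6 values for 6 variables — and Sat appears only in a_5's list, so a_5 = Sat.
a_1 and a_2 share exactly the 2 values {Sun, Thu}; by pigeonhole those values go to them, so strike Sun, Thu from a_3, a_4, a_6.
a_3 must be Wed (only option left). Remove Wed from a_6.
No further eliminations apply; a_2 can still be any of Sun, Thu.

Sun, Thu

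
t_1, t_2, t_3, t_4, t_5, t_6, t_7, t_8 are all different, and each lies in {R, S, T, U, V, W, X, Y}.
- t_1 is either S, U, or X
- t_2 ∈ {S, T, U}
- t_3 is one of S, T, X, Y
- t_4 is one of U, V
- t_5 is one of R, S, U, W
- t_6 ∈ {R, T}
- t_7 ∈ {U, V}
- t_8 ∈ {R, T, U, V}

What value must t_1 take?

X

The 8 variables together cover exactly {R, S, T, U, V, W, X, Y} — 8 values for 8 variables — and W appears only in t_5's list, so t_5 = W.
Among the 7 still-open variables, Y fits only t_3 (and all 7 values in {R, S, T, U, V, X, Y} must be used), so t_3 = Y.
Among the 6 still-open variables, X fits only t_1 (and all 6 values in {R, S, T, U, V, X} must be used), so t_1 = X.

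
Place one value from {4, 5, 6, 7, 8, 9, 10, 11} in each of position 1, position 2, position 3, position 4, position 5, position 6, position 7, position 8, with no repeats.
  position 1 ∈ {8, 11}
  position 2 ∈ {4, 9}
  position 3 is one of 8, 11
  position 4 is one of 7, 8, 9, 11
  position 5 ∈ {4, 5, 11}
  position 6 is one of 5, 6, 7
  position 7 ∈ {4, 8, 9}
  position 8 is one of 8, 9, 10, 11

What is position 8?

Among the 8 variables, 6 fits only position 6 (and all 8 values in {4, 5, 6, 7, 8, 9, 10, 11} must be used), so position 6 = 6.
The 7 still-open variables together cover exactly {4, 5, 7, 8, 9, 10, 11} — 7 values for 7 variables — and 5 appears only in position 5's list, so position 5 = 5.
The 6 still-open variables together cover exactly {4, 7, 8, 9, 10, 11} — 6 values for 6 variables — and 7 appears only in position 4's list, so position 4 = 7.
The 5 still-open variables draw from only 5 values {4, 8, 9, 10, 11}, so each is used; only position 8 can be 10, hence position 8 = 10.

10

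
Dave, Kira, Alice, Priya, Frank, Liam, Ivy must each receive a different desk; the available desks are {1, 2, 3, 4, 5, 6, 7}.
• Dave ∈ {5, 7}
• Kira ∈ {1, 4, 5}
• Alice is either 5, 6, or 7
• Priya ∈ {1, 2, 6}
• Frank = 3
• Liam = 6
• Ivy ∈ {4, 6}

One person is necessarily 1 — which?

Kira

Frank's domain is down to {3}, so Frank = 3.
Liam must be 6 (only option left). Remove 6 from Alice, Priya, Ivy.
That leaves Ivy = 4. Eliminate 4 elsewhere: Kira.
Among the 4 still-open variables, 2 fits only Priya (and all 4 values in {1, 2, 5, 7} must be used), so Priya = 2.
The 3 still-open variables together cover exactly {1, 5, 7} — 3 values for 3 variables — and 1 appears only in Kira's list, so Kira = 1.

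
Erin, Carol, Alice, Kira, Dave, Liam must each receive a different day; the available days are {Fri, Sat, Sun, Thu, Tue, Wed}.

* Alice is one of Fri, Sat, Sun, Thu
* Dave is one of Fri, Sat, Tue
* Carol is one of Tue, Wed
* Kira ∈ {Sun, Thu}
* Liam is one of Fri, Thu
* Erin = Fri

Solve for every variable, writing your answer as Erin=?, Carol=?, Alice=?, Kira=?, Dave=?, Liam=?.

Erin has just one choice, so Erin = Fri. Remove Fri from Alice, Dave, Liam.
That leaves Liam = Thu. Strike Thu from Alice, Kira.
Kira has just one choice, so Kira = Sun. Eliminate Sun elsewhere: Alice.
That leaves Alice = Sat. Remove Sat from Dave.
That leaves Dave = Tue. Eliminate Tue elsewhere: Carol.
Carol has just one choice, so Carol = Wed.

Erin=Fri, Carol=Wed, Alice=Sat, Kira=Sun, Dave=Tue, Liam=Thu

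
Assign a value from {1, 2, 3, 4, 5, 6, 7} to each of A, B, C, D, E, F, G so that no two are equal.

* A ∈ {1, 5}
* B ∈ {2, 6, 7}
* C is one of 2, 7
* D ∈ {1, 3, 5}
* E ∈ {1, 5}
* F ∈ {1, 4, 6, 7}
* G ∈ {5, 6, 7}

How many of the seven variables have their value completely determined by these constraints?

Among the 7 variables, 3 fits only D (and all 7 values in {1, 2, 3, 4, 5, 6, 7} must be used), so D = 3.
The 6 still-open variables draw from only 6 values {1, 2, 4, 5, 6, 7}, so each is used; only F can be 4, hence F = 4.
The 2 variables A and E are confined to {1, 5}, which locks those values in; drop them from G.
Determined: D=3, F=4. The other variables each still have more than one consistent value. That makes 2.

2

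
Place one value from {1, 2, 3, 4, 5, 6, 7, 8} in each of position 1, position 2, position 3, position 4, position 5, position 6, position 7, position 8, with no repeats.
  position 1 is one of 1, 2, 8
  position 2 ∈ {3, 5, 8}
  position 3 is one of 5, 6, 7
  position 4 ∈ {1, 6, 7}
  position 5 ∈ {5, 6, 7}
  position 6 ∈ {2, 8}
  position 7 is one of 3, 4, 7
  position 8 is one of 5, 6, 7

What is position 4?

1

The 8 variables together cover exactly {1, 2, 3, 4, 5, 6, 7, 8} — 8 values for 8 variables — and 4 appears only in position 7's list, so position 7 = 4.
The 7 still-open variables together cover exactly {1, 2, 3, 5, 6, 7, 8} — 7 values for 7 variables — and 3 appears only in position 2's list, so position 2 = 3.
position 3, position 5, position 8 between them cover only {5, 6, 7} — a naked triple. Remove those values from position 4.
So position 4 = 1.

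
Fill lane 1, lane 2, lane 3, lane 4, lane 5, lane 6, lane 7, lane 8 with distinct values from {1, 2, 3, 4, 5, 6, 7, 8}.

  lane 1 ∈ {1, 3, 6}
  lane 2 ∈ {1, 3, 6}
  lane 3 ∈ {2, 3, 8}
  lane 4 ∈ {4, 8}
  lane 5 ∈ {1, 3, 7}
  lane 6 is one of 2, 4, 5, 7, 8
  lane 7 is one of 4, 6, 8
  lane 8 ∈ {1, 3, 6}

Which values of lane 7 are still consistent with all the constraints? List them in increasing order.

4, 8

Among the 8 variables, 5 fits only lane 6 (and all 8 values in {1, 2, 3, 4, 5, 6, 7, 8} must be used), so lane 6 = 5.
Among the 7 still-open variables, 2 fits only lane 3 (and all 7 values in {1, 2, 3, 4, 6, 7, 8} must be used), so lane 3 = 2.
The 6 still-open variables together cover exactly {1, 3, 4, 6, 7, 8} — 6 values for 6 variables — and 7 appears only in lane 5's list, so lane 5 = 7.
The 3 variables lane 1, lane 2, lane 8 are confined to {1, 3, 6}, which locks those values in; drop them from lane 7.
No further eliminations apply; lane 7 can still be any of 4, 8.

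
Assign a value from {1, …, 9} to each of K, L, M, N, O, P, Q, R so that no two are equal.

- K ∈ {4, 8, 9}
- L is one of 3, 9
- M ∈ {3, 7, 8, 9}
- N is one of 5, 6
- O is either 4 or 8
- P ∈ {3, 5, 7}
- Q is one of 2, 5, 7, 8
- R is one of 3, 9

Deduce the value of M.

7

Among the 8 variables, 2 fits only Q (and all 8 values in {2, 3, 4, 5, 6, 7, 8, 9} must be used), so Q = 2.
Among the 7 still-open variables, 6 fits only N (and all 7 values in {3, 4, 5, 6, 7, 8, 9} must be used), so N = 6.
Among the 6 still-open variables, 5 fits only P (and all 6 values in {3, 4, 5, 7, 8, 9} must be used), so P = 5.
The 5 still-open variables draw from only 5 values {3, 4, 7, 8, 9}, so each is used; only M can be 7, hence M = 7.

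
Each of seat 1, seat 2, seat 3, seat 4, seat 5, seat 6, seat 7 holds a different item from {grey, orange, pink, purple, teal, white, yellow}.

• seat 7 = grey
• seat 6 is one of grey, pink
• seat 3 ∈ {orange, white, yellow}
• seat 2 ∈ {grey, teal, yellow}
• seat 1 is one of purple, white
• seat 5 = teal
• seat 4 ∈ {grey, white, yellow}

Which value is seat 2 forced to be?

yellow

seat 5 has just one choice, so seat 5 = teal. So seat 2 can't be teal.
seat 7 must be grey (only option left). Remove grey from seat 2, seat 4, seat 6.
So seat 2 = yellow.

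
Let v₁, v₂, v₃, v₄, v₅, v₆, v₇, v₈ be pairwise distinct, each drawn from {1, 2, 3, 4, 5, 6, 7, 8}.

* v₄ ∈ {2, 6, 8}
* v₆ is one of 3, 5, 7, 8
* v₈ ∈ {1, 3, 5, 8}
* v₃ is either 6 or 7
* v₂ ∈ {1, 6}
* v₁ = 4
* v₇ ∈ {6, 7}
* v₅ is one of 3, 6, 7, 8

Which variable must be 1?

v₁ has just one choice, so v₁ = 4.
The 7 still-open variables draw from only 7 values {1, 2, 3, 5, 6, 7, 8}, so each is used; only v₄ can be 2, hence v₄ = 2.
v₃ and v₇ between them cover only {6, 7} — a naked pair. Remove those values from v₂, v₅, v₆.
So 1 goes to v₂.

v₂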